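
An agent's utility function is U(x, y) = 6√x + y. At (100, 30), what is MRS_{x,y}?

MU_x = 6/(2√x), MU_y = 1.
MRS = 6/(2√x) ÷ 1.
At (100, 30): MRS = 0.3.
That is, one extra unit of x is worth 0.3 units of y at the margin.

MRS = 0.3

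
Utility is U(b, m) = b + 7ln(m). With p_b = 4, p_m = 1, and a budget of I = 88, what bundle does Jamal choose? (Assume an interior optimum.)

b* = 15, m* = 28

MU_b = 1, MU_m = 7/m.
MRS = 1 ÷ (7/m).
Tangency: set MRS = p_b/p_m = 4/1 = 4.
MRS depends only on m: (1/7)·m = 4 ⇒ m* = 4/(1/7) = 28.
From the budget, 4·b = 88 − 1·28 = 60, so b* = 15.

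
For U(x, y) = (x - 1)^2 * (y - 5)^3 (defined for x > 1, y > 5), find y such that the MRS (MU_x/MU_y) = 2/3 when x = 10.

MU_x = 2·(x−1)·(y−5)^3, MU_y = 3·(x−1)^2·(y−5)^2.
MRS = (2/3)·(y−5)/(x−1).
Substitute x = 10: MRS = (y − 5)/13.5. Setting this equal to 2/3 gives y − 5 = (2/3)·13.5 = 9, so y = 14.

y = 14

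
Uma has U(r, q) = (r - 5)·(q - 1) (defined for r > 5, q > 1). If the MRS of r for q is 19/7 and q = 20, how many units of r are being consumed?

r = 12

MU_r = (q−1), MU_q = (r−5).
MRS = (q−1)/(r−5).
Substitute q = 20: MRS = 19/(r − 5). Setting this equal to 19/7 gives r − 5 = 19/(19/7) = 7, so r = 12.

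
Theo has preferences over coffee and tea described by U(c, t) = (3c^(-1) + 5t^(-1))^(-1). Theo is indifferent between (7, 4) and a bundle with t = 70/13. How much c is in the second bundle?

U depends on (c, t) only through S = 3c^(-1) + 5t^(-1), so equal utility means equal S. At (7, 4): S = 47/28.
With t = 70/13: 5·(70/13)^(-1) = 13/14, so 3c^(-1) = 47/28 − 13/14 = 0.75, i.e. c^(-1) = 0.25.
Hence c = 1/0.25 = 4.
Check: U(4, 70/13) = 0.5957.

c = 4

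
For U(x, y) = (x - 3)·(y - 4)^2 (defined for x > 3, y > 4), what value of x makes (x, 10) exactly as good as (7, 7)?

x = 4

U(7, 7) = 36.
Set U(x, 10) = 36 and solve.
With y = 10: (10 − 4)^2 = 36, so (x − 3) = 36/36 = 1.
So x = 3 + 1 = 4.
Check: U(4, 10) = 36.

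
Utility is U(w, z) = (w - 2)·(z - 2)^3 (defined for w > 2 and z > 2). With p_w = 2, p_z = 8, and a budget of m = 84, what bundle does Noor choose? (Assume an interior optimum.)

w* = 10, z* = 8

MU_w = (z−2)^3, MU_z = 3·(w−2)·(z−2)^2.
MRS = (1/3)·(z−2)/(w−2).
Tangency: set MRS = p_w/p_z = 2/8 = 0.25.
So (1/3)·(z − 2)/(w − 2) = 0.25, i.e. (z − 2) = 0.75·(w − 2).
Rewrite the budget in excess-of-subsistence terms: 2·(w − 2) + 8·(z − 2) = 84 − 2·2 − 8·2 = 64.
Substituting, 8·(w − 2) = 64, so w − 2 = 8 and w* = 10.
Then z − 2 = 0.75·8 = 6, so z* = 8.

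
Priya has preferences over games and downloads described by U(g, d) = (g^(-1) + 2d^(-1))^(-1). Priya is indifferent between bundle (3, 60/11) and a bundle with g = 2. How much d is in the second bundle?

U depends on (g, d) only through S = g^(-1) + 2d^(-1), so equal utility means equal S. At (3, 60/11): S = 0.7.
With g = 2: 2^(-1) = 0.5, so 2d^(-1) = 0.7 − 0.5 = 0.2, i.e. d^(-1) = 0.1.
Hence d = 1/0.1 = 10.
Check: U(2, 10) = 1.4286.

d = 10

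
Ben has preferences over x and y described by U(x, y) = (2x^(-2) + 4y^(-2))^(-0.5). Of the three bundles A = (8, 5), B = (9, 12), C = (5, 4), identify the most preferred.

Evaluate utility at each bundle:
U(A) = 2.287.
U(B) = 4.366.
U(C) = 1.741.
Highest utility is B, so B ≻ A ≻ C.

Bundle B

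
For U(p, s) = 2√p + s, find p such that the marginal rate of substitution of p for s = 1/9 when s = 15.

p = 81

MU_p = 2/(2√p), MU_s = 1.
MRS = 2/(2√p) ÷ 1.
MRS depends only on p: 1/√p = 1/9 ⇒ √p = 1/(1/9) = 9 ⇒ p = 81.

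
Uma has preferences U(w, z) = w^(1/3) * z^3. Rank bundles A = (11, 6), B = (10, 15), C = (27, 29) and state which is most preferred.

Evaluate utility at each bundle:
U(A) = 480.380.
U(B) = 7271.217.
U(C) = 73167.000.
Highest utility is C, so C ≻ B ≻ A.

Bundle C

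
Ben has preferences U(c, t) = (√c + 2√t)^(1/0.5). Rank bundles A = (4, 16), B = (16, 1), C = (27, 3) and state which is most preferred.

Bundle A

Evaluate utility at each bundle:
U(A) = 100.000.
U(B) = 36.000.
U(C) = 75.000.
Highest utility is A, so A ≻ C ≻ B.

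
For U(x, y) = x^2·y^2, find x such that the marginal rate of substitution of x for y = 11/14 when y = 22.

x = 28

MU_x = 2·x·y^2 and MU_y = 2·x^2·y.
MRS = MU_x/MU_y = y/x.
Substitute y = 22: MRS = 22/x. Setting 22/x = 11/14 gives x = 22/(11/14) = 28.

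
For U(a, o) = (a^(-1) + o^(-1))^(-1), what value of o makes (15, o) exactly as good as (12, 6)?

U depends on (a, o) only through S = a^(-1) + o^(-1), so equal utility means equal S. At (12, 6): S = 0.25.
With a = 15: 15^(-1) = 1/15, so o^(-1) = 0.25 − 1/15 = 11/60.
Hence o = 1/(11/60) = 60/11.
Check: U(15, 60/11) = 4.

o = 60/11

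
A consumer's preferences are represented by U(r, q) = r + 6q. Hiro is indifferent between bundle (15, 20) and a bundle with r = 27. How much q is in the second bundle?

q = 18

U(15, 20) = 135.
Set U(27, q) = 135 and solve.
27 + 6q = 135 ⇒ 6q = 108 ⇒ q = 18.
Check: U(27, 18) = 135.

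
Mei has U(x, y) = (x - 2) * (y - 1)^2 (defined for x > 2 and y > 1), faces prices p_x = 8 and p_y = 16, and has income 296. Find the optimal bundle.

MU_x = (y−1)^2, MU_y = 2·(x−2)·(y−1).
MRS = (1/2)·(y−1)/(x−2).
Tangency: set MRS = p_x/p_y = 8/16 = 0.5.
So (1/2)·(y − 1)/(x − 2) = 0.5, i.e. (y − 1) = (x − 2).
Rewrite the budget in excess-of-subsistence terms: 8·(x − 2) + 16·(y − 1) = 296 − 8·2 − 16·1 = 264.
Substituting, 24·(x − 2) = 264, so x − 2 = 11 and x* = 13.
Then y − 1 = 11, so y* = 12.

x* = 13, y* = 12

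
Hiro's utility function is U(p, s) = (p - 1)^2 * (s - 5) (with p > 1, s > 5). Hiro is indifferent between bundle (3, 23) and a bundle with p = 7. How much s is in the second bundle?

s = 7

U(3, 23) = 72.
Set U(7, s) = 72 and solve.
With p = 7: (7 − 1)^2 = 36, so (s − 5) = 72/36 = 2.
So s = 5 + 2 = 7.
Check: U(7, 7) = 72.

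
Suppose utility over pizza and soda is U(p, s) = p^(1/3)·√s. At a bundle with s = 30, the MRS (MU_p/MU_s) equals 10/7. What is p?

p = 14

MU_p = 1/3·p^(-2/3)·√s and MU_s = 0.5·p^(1/3)·s^(-0.5).
MRS = MU_p/MU_s = (2/3)·s/p.
Substitute s = 30: MRS = 20/p. Setting 20/p = 10/7 gives p = 20/(10/7) = 14.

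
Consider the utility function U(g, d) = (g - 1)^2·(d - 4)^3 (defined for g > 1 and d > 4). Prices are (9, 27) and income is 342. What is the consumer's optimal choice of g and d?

g* = 11, d* = 9

MU_g = 2·(g−1)·(d−4)^3, MU_d = 3·(g−1)^2·(d−4)^2.
MRS = (2/3)·(d−4)/(g−1).
Tangency: set MRS = p_g/p_d = 9/27 = 1/3.
So (2/3)·(d − 4)/(g − 1) = 1/3, i.e. (d − 4) = 0.5·(g − 1).
Rewrite the budget in excess-of-subsistence terms: 9·(g − 1) + 27·(d − 4) = 342 − 9·1 − 27·4 = 225.
Substituting, 22.5·(g − 1) = 225, so g − 1 = 10 and g* = 11.
Then d − 4 = 0.5·10 = 5, so d* = 9.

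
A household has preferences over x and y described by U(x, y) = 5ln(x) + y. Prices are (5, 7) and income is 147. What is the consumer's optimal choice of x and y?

MU_x = 5/x, MU_y = 1.
MRS = 5/x ÷ 1.
Tangency: set MRS = p_x/p_y = 5/7.
MRS depends only on x: 5/x = 5/7 ⇒ x* = 5/(5/7) = 7.
From the budget, 7·y = 147 − 5·7 = 112, so y* = 16.

x* = 7, y* = 16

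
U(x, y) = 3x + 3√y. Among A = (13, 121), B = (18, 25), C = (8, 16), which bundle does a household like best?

Evaluate utility at each bundle:
U(A) = 72.000.
U(B) = 69.000.
U(C) = 36.000.
Highest utility is A, so A ≻ B ≻ C.

Bundle A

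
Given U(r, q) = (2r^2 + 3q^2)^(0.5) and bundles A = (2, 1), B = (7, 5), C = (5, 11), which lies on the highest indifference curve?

Bundle C

Evaluate utility at each bundle:
U(A) = 3.317.
U(B) = 13.153.
U(C) = 20.322.
Highest utility is C, so C ≻ B ≻ A.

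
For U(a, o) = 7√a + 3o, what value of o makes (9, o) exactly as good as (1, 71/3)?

o = 19

U(1, 71/3) = 78.
Set U(9, o) = 78 and solve.
With a = 9: √9 = 3, so 3o = 78 − 7·3 = 57 and o = 19.
Check: U(9, 19) = 78.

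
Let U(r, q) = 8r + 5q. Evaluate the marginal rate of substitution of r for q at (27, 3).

MU_r = 8, MU_q = 5, so MRS = 8/5 = 1.6 at every bundle.
At (27, 3): MRS = 1.6.
That is, one extra unit of r is worth 1.6 units of q at the margin.

MRS = 1.6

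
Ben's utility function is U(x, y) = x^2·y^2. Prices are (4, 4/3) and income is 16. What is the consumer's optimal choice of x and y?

x* = 2, y* = 6

MU_x = 2·x·y^2 and MU_y = 2·x^2·y.
MRS = MU_x/MU_y = y/x.
Tangency: set MRS = p_x/p_y = 4/(4/3) = 3.
So y/x = 3, i.e. y = 3·x.
Substitute into the budget 4·x + (4/3)·y = 16: 8·x = 16, so x* = 2.
Then y* = 3·2 = 6.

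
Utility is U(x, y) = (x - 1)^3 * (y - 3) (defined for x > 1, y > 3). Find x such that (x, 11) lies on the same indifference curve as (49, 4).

U(49, 4) = 110592.
Set U(x, 11) = 110592 and solve.
With y = 11: (11 − 3) = 8, so (x − 1)^3 = 110592/8 = 13824.
Taking the cube root (with x > 1): x − 1 = 24, so x = 25.
Check: U(25, 11) = 110592.

x = 25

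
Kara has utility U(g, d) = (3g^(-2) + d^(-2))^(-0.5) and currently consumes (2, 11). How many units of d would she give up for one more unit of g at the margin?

MRS = 499.125

For CES with ρ = -2, MRS = (3/1)·(d/g)^3.
At (2, 11): MRS = 499.125.
So at (2, 11) the consumer would give up 499.125 units of d for one more unit of g.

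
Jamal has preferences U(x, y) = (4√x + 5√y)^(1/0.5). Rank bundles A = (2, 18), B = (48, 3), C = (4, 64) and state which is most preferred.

Evaluate utility at each bundle:
U(A) = 722.000.
U(B) = 1323.000.
U(C) = 2304.000.
Highest utility is C, so C ≻ B ≻ A.

Bundle C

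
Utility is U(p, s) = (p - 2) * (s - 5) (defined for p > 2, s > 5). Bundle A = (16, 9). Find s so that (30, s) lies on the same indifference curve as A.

U(16, 9) = 56.
Set U(30, s) = 56 and solve.
With p = 30: (30 − 2) = 28, so (s − 5) = 56/28 = 2.
So s = 5 + 2 = 7.
Check: U(30, 7) = 56.

s = 7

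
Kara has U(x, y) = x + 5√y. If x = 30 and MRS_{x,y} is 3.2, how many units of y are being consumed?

MU_x = 1, MU_y = 5/(2√y).
MRS = 1 ÷ (5/(2√y)).
MRS depends only on y: 0.4·√y = 3.2 ⇒ √y = 3.2/0.4 = 8 ⇒ y = 64.

y = 64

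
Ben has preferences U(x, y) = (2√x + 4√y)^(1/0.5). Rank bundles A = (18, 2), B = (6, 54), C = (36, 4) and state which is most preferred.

Evaluate utility at each bundle:
U(A) = 200.000.
U(B) = 1176.000.
U(C) = 400.000.
Highest utility is B, so B ≻ C ≻ A.

Bundle B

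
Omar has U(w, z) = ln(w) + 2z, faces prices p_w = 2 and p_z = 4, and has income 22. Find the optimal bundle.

w* = 1, z* = 5

MU_w = 1/w, MU_z = 2.
MRS = 1/w ÷ 2.
Tangency: set MRS = p_w/p_z = 2/4 = 0.5.
MRS depends only on w: 0.5/w = 0.5 ⇒ w* = 0.5/0.5 = 1.
From the budget, 4·z = 22 − 2·1 = 20, so z* = 5.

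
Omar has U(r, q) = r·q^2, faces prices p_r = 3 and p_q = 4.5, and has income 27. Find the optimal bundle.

MU_r = q^2 and MU_q = 2·r·q.
MRS = MU_r/MU_q = (1/2)·q/r.
Tangency: set MRS = p_r/p_q = 3/4.5 = 2/3.
So (1/2)·q/r = 2/3, i.e. q = (4/3)·r.
Substitute into the budget 3·r + 4.5·q = 27: 9·r = 27, so r* = 3.
Then q* = (4/3)·3 = 4.

r* = 3, q* = 4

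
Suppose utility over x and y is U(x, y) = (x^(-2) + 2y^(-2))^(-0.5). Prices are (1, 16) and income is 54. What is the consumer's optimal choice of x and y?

For CES with ρ = -2, MRS = (1/2)·(y/x)^3.
Tangency: set MRS = p_x/p_y = 1/16.
So (y/x)^3 = 0.125; taking the cube root, y/x = 0.5, i.e. y = 0.5·x.
Substitute into the budget 1·x + 16·y = 54: 9·x = 54, so x* = 6 and y* = 0.5·6 = 3.

x* = 6, y* = 3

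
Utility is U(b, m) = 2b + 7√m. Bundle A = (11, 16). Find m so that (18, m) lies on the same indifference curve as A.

U(11, 16) = 50.
Set U(18, m) = 50 and solve.
With b = 18: 7√m = 50 − 2·18 = 14, so √m = 2 and m = 4.
Check: U(18, 4) = 50.

m = 4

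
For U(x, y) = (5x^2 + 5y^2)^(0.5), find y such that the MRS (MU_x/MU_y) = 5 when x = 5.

For CES with ρ = 2, MRS = (y/x)^(-1).
Setting (y/5)^(-1) = 5 gives y/5 = 0.2 and y = 1.

y = 1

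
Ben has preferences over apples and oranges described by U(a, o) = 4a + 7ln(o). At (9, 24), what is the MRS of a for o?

MRS = 96/7

MU_a = 4, MU_o = 7/o.
MRS = 4 ÷ (7/o).
At (9, 24): MRS = 96/7.
So at (9, 24) the consumer would give up 96/7 units of o for one more unit of a.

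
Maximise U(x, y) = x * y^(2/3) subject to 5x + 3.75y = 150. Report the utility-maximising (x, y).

x* = 18, y* = 16

MU_x = y^(2/3) and MU_y = 2/3·x·y^(-1/3).
MRS = MU_x/MU_y = (1.5)·y/x.
Tangency: set MRS = p_x/p_y = 5/3.75 = 4/3.
So (1.5)·y/x = 4/3, i.e. y = (8/9)·x.
Substitute into the budget 5·x + 3.75·y = 150: (25/3)·x = 150, so x* = 18.
Then y* = (8/9)·18 = 16.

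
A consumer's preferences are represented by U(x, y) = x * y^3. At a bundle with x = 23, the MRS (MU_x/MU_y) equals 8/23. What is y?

MU_x = y^3 and MU_y = 3·x·y^2.
MRS = MU_x/MU_y = (1/3)·y/x.
Substitute x = 23: MRS = y/69. Setting y/69 = 8/23 gives y = (8/23)·69 = 24.

y = 24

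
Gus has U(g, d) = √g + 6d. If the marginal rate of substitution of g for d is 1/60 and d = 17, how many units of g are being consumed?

MU_g = 1/(2√g), MU_d = 6.
MRS = 1/(2√g) ÷ 6.
MRS depends only on g: (1/12)/√g = 1/60 ⇒ √g = (1/12)/(1/60) = 5 ⇒ g = 25.

g = 25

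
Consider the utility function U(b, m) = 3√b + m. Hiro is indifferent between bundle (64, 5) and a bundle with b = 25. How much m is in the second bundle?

m = 14

U(64, 5) = 29.
Set U(25, m) = 29 and solve.
With b = 25: √25 = 5, so m = 29 − 3·5 = 14.
Check: U(25, 14) = 29.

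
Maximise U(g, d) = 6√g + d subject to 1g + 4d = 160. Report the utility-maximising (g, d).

g* = 144, d* = 4

MU_g = 6/(2√g), MU_d = 1.
MRS = 6/(2√g) ÷ 1.
Tangency: set MRS = p_g/p_d = 1/4 = 0.25.
MRS depends only on g: 3/√g = 0.25 ⇒ √g = 3/0.25 = 12 ⇒ g* = 144.
From the budget, 4·d = 160 − 1·144 = 16, so d* = 4.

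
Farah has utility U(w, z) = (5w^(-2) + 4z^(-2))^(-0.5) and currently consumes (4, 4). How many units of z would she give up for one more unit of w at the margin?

MRS = 1.25

For CES with ρ = -2, MRS = (5/4)·(z/w)^3.
At (4, 4): MRS = 1.25.
The indifference curve has slope −1.25 at this bundle.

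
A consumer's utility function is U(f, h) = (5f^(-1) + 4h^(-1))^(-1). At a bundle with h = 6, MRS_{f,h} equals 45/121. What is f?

f = 11

For CES with ρ = -1, MRS = (5/4)·(h/f)^2.
Setting (5/4)·(6/f)^2 = 45/121 gives (6/f)^2 = 36/121, so 6/f = 6/11 and f = 11.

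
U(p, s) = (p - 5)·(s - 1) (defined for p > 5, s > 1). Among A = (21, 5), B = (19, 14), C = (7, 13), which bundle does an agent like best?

Evaluate utility at each bundle:
U(A) = 64.
U(B) = 182.
U(C) = 24.
Highest utility is B, so B ≻ A ≻ C.

Bundle B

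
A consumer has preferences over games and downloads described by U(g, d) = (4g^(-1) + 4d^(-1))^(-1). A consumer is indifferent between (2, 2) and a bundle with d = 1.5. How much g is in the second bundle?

g = 3

U depends on (g, d) only through S = 4g^(-1) + 4d^(-1), so equal utility means equal S. At (2, 2): S = 4.
With d = 1.5: 4·1.5^(-1) = 8/3, so 4g^(-1) = 4 − 8/3 = 4/3, i.e. g^(-1) = 1/3.
Hence g = 1/(1/3) = 3.
Check: U(3, 1.5) = 0.25.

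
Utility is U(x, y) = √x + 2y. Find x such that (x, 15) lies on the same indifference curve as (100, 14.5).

x = 81

U(100, 14.5) = 39.
Set U(x, 15) = 39 and solve.
With y = 15: √x = 39 − 2·15 = 9, so √x = 9 and x = 81.
Check: U(81, 15) = 39.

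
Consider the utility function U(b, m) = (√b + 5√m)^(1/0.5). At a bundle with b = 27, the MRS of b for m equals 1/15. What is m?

m = 3

For CES with ρ = 0.5, MRS = (1/5)·√(m/b).
Setting (1/5)·√(m/27) = 1/15 gives √(m/27) = 1/3, so m/27 = 1/9 and m = 3.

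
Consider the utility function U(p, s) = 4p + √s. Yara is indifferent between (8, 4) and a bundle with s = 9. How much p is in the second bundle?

p = 7.75

U(8, 4) = 34.
Set U(p, 9) = 34 and solve.
With s = 9: √9 = 3, so 4p = 34 − 3 = 31 and p = 7.75.
Check: U(7.75, 9) = 34.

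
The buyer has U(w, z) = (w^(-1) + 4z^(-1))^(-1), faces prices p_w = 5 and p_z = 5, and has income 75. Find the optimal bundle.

For CES with ρ = -1, MRS = (1/4)·(z/w)^2.
Tangency: set MRS = p_w/p_z = 5/5 = 1.
So (z/w)^2 = 4; taking the square root, z/w = 2, i.e. z = 2·w.
Substitute into the budget 5·w + 5·z = 75: 15·w = 75, so w* = 5 and z* = 2·5 = 10.

w* = 5, z* = 10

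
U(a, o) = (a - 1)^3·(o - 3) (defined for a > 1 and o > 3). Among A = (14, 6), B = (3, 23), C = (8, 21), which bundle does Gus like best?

Evaluate utility at each bundle:
U(A) = 6591.
U(B) = 160.
U(C) = 6174.
Highest utility is A, so A ≻ C ≻ B.

Bundle A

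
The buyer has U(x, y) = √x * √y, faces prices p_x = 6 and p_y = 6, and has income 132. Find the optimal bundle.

MU_x = 0.5·x^(-0.5)·√y and MU_y = 0.5·√x·y^(-0.5).
MRS = MU_x/MU_y = y/x.
Tangency: set MRS = p_x/p_y = 6/6 = 1.
So y/x = 1, i.e. y = x.
Substitute into the budget 6·x + 6·y = 132: 12·x = 132, so x* = 11.
Then y* = 11.

x* = 11, y* = 11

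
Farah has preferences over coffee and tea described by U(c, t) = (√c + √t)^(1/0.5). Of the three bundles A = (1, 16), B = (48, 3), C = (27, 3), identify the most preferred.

Bundle B

Evaluate utility at each bundle:
U(A) = 25.000.
U(B) = 75.000.
U(C) = 48.000.
Highest utility is B, so B ≻ C ≻ A.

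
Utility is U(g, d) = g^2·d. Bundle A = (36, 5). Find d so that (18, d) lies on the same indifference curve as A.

d = 20

U(36, 5) = 6480.
Set U(18, d) = 6480 and solve.
With g = 18: 18^2 = 324, so d = 6480/324 = 20.
Check: U(18, 20) = 6480.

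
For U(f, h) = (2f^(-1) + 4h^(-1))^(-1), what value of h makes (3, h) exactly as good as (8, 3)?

U depends on (f, h) only through S = 2f^(-1) + 4h^(-1), so equal utility means equal S. At (8, 3): S = 19/12.
With f = 3: 2·3^(-1) = 2/3, so 4h^(-1) = 19/12 − 2/3 = 11/12, i.e. h^(-1) = 11/48.
Hence h = 1/(11/48) = 48/11.
Check: U(3, 48/11) = 0.6316.

h = 48/11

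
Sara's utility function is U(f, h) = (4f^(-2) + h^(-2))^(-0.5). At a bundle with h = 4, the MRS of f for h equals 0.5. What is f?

For CES with ρ = -2, MRS = (4/1)·(h/f)^3.
Setting (4/1)·(4/f)^3 = 0.5 gives (4/f)^3 = 0.125, so 4/f = 0.5 and f = 8.

f = 8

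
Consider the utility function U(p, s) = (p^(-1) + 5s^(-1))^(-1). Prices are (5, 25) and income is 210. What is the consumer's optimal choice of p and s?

For CES with ρ = -1, MRS = (1/5)·(s/p)^2.
Tangency: set MRS = p_p/p_s = 5/25 = 0.2.
So (s/p)^2 = 1; taking the square root, s/p = 1, i.e. s = p.
Substitute into the budget 5·p + 25·s = 210: 30·p = 210, so p* = 7 and s* = 7.

p* = 7, s* = 7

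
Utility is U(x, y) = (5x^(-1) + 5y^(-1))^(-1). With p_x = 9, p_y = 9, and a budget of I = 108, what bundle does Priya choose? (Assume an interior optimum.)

x* = 6, y* = 6

For CES with ρ = -1, MRS = (y/x)^2.
Tangency: set MRS = p_x/p_y = 9/9 = 1.
So (y/x)^2 = 1; taking the square root, y/x = 1, i.e. y = x.
Substitute into the budget 9·x + 9·y = 108: 18·x = 108, so x* = 6 and y* = 6.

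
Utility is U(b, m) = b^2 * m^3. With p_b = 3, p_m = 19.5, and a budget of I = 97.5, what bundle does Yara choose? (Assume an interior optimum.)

b* = 13, m* = 3

MU_b = 2·b·m^3 and MU_m = 3·b^2·m^2.
MRS = MU_b/MU_m = (2/3)·m/b.
Tangency: set MRS = p_b/p_m = 3/19.5 = 2/13.
So (2/3)·m/b = 2/13, i.e. m = (3/13)·b.
Substitute into the budget 3·b + 19.5·m = 97.5: 7.5·b = 97.5, so b* = 13.
Then m* = (3/13)·13 = 3.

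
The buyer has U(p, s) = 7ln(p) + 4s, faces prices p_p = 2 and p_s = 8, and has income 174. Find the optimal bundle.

MU_p = 7/p, MU_s = 4.
MRS = 7/p ÷ 4.
Tangency: set MRS = p_p/p_s = 2/8 = 0.25.
MRS depends only on p: 1.75/p = 0.25 ⇒ p* = 1.75/0.25 = 7.
From the budget, 8·s = 174 − 2·7 = 160, so s* = 20.

p* = 7, s* = 20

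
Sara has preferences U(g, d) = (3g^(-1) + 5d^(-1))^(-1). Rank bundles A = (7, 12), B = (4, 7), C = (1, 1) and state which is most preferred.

Evaluate utility at each bundle:
U(A) = 1.183.
U(B) = 0.683.
U(C) = 0.125.
Highest utility is A, so A ≻ B ≻ C.

Bundle A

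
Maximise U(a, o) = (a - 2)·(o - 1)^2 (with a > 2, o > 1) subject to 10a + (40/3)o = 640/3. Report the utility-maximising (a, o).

a* = 8, o* = 10

MU_a = (o−1)^2, MU_o = 2·(a−2)·(o−1).
MRS = (1/2)·(o−1)/(a−2).
Tangency: set MRS = p_a/p_o = 10/(40/3) = 0.75.
So (1/2)·(o − 1)/(a − 2) = 0.75, i.e. (o − 1) = 1.5·(a − 2).
Rewrite the budget in excess-of-subsistence terms: 10·(a − 2) + (40/3)·(o − 1) = 640/3 − 10·2 − (40/3)·1 = 180.
Substituting, 30·(a − 2) = 180, so a − 2 = 6 and a* = 8.
Then o − 1 = 1.5·6 = 9, so o* = 10.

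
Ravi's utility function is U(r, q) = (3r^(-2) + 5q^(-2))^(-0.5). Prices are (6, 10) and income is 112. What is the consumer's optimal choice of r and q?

For CES with ρ = -2, MRS = (3/5)·(q/r)^3.
Tangency: set MRS = p_r/p_q = 6/10 = 0.6.
So (q/r)^3 = 1; taking the cube root, q/r = 1, i.e. q = r.
Substitute into the budget 6·r + 10·q = 112: 16·r = 112, so r* = 7 and q* = 7.

r* = 7, q* = 7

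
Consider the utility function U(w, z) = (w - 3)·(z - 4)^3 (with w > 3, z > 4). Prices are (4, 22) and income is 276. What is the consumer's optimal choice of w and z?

MU_w = (z−4)^3, MU_z = 3·(w−3)·(z−4)^2.
MRS = (1/3)·(z−4)/(w−3).
Tangency: set MRS = p_w/p_z = 4/22 = 2/11.
So (1/3)·(z − 4)/(w − 3) = 2/11, i.e. (z − 4) = (6/11)·(w − 3).
Rewrite the budget in excess-of-subsistence terms: 4·(w − 3) + 22·(z − 4) = 276 − 4·3 − 22·4 = 176.
Substituting, 16·(w − 3) = 176, so w − 3 = 11 and w* = 14.
Then z − 4 = (6/11)·11 = 6, so z* = 10.

w* = 14, z* = 10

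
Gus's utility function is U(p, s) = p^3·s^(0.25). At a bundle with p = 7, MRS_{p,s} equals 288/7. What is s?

s = 24

MU_p = 3·p^2·s^(0.25) and MU_s = 0.25·p^3·s^(-0.75).
MRS = MU_p/MU_s = (12)·s/p.
Substitute p = 7: MRS = s/(7/12). Setting s/(7/12) = 288/7 gives s = (288/7)·(7/12) = 24.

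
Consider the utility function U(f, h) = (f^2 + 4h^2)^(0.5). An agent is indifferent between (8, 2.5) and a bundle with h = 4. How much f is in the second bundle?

U depends on (f, h) only through S = f^2 + 4h^2, so equal utility means equal S. At (8, 2.5): S = 89.
With h = 4: 4·4^2 = 64, so f^2 = 89 − 64 = 25.
Hence f = √25 = 5.
Check: U(5, 4) = 9.434.

f = 5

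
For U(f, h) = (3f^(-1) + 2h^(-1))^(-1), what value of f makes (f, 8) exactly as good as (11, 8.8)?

f = 12

U depends on (f, h) only through S = 3f^(-1) + 2h^(-1), so equal utility means equal S. At (11, 8.8): S = 0.5.
With h = 8: 2·8^(-1) = 0.25, so 3f^(-1) = 0.5 − 0.25 = 0.25, i.e. f^(-1) = 1/12.
Hence f = 1/(1/12) = 12.
Check: U(12, 8) = 2.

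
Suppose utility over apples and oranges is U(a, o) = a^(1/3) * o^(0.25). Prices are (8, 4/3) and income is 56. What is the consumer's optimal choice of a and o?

a* = 4, o* = 18

MU_a = 1/3·a^(-2/3)·o^(0.25) and MU_o = 0.25·a^(1/3)·o^(-0.75).
MRS = MU_a/MU_o = (4/3)·o/a.
Tangency: set MRS = p_a/p_o = 8/(4/3) = 6.
So (4/3)·o/a = 6, i.e. o = 4.5·a.
Substitute into the budget 8·a + (4/3)·o = 56: 14·a = 56, so a* = 4.
Then o* = 4.5·4 = 18.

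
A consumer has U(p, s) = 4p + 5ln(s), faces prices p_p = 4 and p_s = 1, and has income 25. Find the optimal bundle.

MU_p = 4, MU_s = 5/s.
MRS = 4 ÷ (5/s).
Tangency: set MRS = p_p/p_s = 4/1 = 4.
MRS depends only on s: 0.8·s = 4 ⇒ s* = 4/0.8 = 5.
From the budget, 4·p = 25 − 1·5 = 20, so p* = 5.

p* = 5, s* = 5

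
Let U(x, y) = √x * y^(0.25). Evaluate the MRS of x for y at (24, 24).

MU_x = 0.5·x^(-0.5)·y^(0.25) and MU_y = 0.25·√x·y^(-0.75).
MRS = MU_x/MU_y = (2)·y/x.
At (24, 24): MRS = 2.
So at (24, 24) the consumer would give up 2 units of y for one more unit of x.

MRS = 2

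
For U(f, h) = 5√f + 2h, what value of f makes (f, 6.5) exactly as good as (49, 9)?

U(49, 9) = 53.
Set U(f, 6.5) = 53 and solve.
With h = 6.5: 5√f = 53 − 2·6.5 = 40, so √f = 8 and f = 64.
Check: U(64, 6.5) = 53.

f = 64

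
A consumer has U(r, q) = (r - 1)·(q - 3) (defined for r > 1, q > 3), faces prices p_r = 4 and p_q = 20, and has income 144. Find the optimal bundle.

MU_r = (q−3), MU_q = (r−1).
MRS = (q−3)/(r−1).
Tangency: set MRS = p_r/p_q = 4/20 = 0.2.
So (q − 3)/(r − 1) = 0.2, i.e. (q − 3) = 0.2·(r − 1).
Rewrite the budget in excess-of-subsistence terms: 4·(r − 1) + 20·(q − 3) = 144 − 4·1 − 20·3 = 80.
Substituting, 8·(r − 1) = 80, so r − 1 = 10 and r* = 11.
Then q − 3 = 0.2·10 = 2, so q* = 5.

r* = 11, q* = 5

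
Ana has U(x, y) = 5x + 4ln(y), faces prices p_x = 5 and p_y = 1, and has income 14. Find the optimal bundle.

x* = 2, y* = 4

MU_x = 5, MU_y = 4/y.
MRS = 5 ÷ (4/y).
Tangency: set MRS = p_x/p_y = 5/1 = 5.
MRS depends only on y: 1.25·y = 5 ⇒ y* = 5/1.25 = 4.
From the budget, 5·x = 14 − 1·4 = 10, so x* = 2.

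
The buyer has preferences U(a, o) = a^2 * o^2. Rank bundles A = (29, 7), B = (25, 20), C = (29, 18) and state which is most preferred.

Bundle C

Evaluate utility at each bundle:
U(A) = 41209.
U(B) = 250000.
U(C) = 272484.
Highest utility is C, so C ≻ B ≻ A.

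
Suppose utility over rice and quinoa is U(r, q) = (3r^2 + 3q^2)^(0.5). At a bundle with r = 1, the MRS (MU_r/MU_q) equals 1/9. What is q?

q = 9

For CES with ρ = 2, MRS = (q/r)^(-1).
Setting (q/1)^(-1) = 1/9 gives q/1 = 9 and q = 9.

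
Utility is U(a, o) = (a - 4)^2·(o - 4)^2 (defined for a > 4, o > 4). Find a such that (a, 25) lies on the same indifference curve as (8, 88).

U(8, 88) = 112896.
Set U(a, 25) = 112896 and solve.
With o = 25: (25 − 4)^2 = 441, so (a − 4)^2 = 112896/441 = 256.
Taking the square root (with a > 4): a − 4 = 16, so a = 20.
Check: U(20, 25) = 112896.

a = 20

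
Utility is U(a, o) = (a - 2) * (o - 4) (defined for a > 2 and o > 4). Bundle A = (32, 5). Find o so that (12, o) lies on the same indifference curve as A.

U(32, 5) = 30.
Set U(12, o) = 30 and solve.
With a = 12: (12 − 2) = 10, so (o − 4) = 30/10 = 3.
So o = 4 + 3 = 7.
Check: U(12, 7) = 30.

o = 7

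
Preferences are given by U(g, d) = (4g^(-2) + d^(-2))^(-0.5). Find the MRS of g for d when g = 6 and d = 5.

MRS = 125/54

For CES with ρ = -2, MRS = (4/1)·(d/g)^3.
At (6, 5): MRS = 125/54.
That is, one extra unit of g is worth 125/54 units of d at the margin.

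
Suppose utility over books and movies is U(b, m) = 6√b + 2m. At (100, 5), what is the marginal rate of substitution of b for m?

MU_b = 6/(2√b), MU_m = 2.
MRS = 6/(2√b) ÷ 2.
At (100, 5): MRS = 0.15.
The indifference curve has slope −0.15 at this bundle.

MRS = 0.15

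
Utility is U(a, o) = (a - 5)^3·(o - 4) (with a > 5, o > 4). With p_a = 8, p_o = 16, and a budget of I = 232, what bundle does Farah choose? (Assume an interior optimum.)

MU_a = 3·(a−5)^2·(o−4), MU_o = (a−5)^3.
MRS = (3/1)·(o−4)/(a−5).
Tangency: set MRS = p_a/p_o = 8/16 = 0.5.
So (3/1)·(o − 4)/(a − 5) = 0.5, i.e. (o − 4) = (1/6)·(a − 5).
Rewrite the budget in excess-of-subsistence terms: 8·(a − 5) + 16·(o − 4) = 232 − 8·5 − 16·4 = 128.
Substituting, (32/3)·(a − 5) = 128, so a − 5 = 12 and a* = 17.
Then o − 4 = (1/6)·12 = 2, so o* = 6.

a* = 17, o* = 6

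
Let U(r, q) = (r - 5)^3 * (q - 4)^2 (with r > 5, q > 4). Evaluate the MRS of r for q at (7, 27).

MRS = 17.25

MU_r = 3·(r−5)^2·(q−4)^2, MU_q = 2·(r−5)^3·(q−4).
MRS = (3/2)·(q−4)/(r−5).
At (7, 27): MRS = 17.25.
The indifference curve has slope −17.25 at this bundle.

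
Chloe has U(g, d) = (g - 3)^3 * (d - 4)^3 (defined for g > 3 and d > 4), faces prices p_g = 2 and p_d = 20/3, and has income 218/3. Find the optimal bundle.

MU_g = 3·(g−3)^2·(d−4)^3, MU_d = 3·(g−3)^3·(d−4)^2.
MRS = (d−4)/(g−3).
Tangency: set MRS = p_g/p_d = 2/(20/3) = 0.3.
So (d − 4)/(g − 3) = 0.3, i.e. (d − 4) = 0.3·(g − 3).
Rewrite the budget in excess-of-subsistence terms: 2·(g − 3) + (20/3)·(d − 4) = 218/3 − 2·3 − (20/3)·4 = 40.
Substituting, 4·(g − 3) = 40, so g − 3 = 10 and g* = 13.
Then d − 4 = 0.3·10 = 3, so d* = 7.

g* = 13, d* = 7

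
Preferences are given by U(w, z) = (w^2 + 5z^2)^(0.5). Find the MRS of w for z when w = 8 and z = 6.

MRS = 4/15

For CES with ρ = 2, MRS = (1/5)·(z/w)^(-1).
At (8, 6): MRS = 4/15.
That is, one extra unit of w is worth 4/15 units of z at the margin.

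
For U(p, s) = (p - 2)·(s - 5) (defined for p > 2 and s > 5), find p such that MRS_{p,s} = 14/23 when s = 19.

MU_p = (s−5), MU_s = (p−2).
MRS = (s−5)/(p−2).
Substitute s = 19: MRS = 14/(p − 2). Setting this equal to 14/23 gives p − 2 = 14/(14/23) = 23, so p = 25.

p = 25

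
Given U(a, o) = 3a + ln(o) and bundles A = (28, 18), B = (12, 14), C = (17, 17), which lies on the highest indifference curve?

Evaluate utility at each bundle:
U(A) = 86.890.
U(B) = 38.639.
U(C) = 53.833.
Highest utility is A, so A ≻ C ≻ B.

Bundle A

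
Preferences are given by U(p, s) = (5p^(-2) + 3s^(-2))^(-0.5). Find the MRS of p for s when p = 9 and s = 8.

For CES with ρ = -2, MRS = (5/3)·(s/p)^3.
At (9, 8): MRS = 2560/2187.
That is, one extra unit of p is worth 2560/2187 units of s at the margin.

MRS = 2560/2187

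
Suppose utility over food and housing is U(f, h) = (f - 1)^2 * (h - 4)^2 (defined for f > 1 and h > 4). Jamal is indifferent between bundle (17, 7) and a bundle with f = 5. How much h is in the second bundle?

h = 16

U(17, 7) = 2304.
Set U(5, h) = 2304 and solve.
With f = 5: (5 − 1)^2 = 16, so (h − 4)^2 = 2304/16 = 144.
Taking the square root (with h > 4): h − 4 = 12, so h = 16.
Check: U(5, 16) = 2304.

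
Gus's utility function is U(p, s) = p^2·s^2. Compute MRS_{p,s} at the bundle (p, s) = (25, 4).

MU_p = 2·p·s^2 and MU_s = 2·p^2·s.
MRS = MU_p/MU_s = s/p.
At (25, 4): MRS = 4/25.
That is, one extra unit of p is worth 4/25 units of s at the margin.

MRS = 4/25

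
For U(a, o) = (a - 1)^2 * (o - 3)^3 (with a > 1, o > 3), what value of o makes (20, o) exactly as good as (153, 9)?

o = 27

U(153, 9) = 4990464.
Set U(20, o) = 4990464 and solve.
With a = 20: (20 − 1)^2 = 361, so (o − 3)^3 = 4990464/361 = 13824.
Taking the cube root (with o > 3): o − 3 = 24, so o = 27.
Check: U(20, 27) = 4990464.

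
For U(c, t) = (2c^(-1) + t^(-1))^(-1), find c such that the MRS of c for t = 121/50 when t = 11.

c = 10

For CES with ρ = -1, MRS = (2/1)·(t/c)^2.
Setting (2/1)·(11/c)^2 = 121/50 gives (11/c)^2 = 121/100, so 11/c = 1.1 and c = 10.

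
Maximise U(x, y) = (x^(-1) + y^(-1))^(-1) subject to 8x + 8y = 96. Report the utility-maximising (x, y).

For CES with ρ = -1, MRS = (y/x)^2.
Tangency: set MRS = p_x/p_y = 8/8 = 1.
So (y/x)^2 = 1; taking the square root, y/x = 1, i.e. y = x.
Substitute into the budget 8·x + 8·y = 96: 16·x = 96, so x* = 6 and y* = 6.

x* = 6, y* = 6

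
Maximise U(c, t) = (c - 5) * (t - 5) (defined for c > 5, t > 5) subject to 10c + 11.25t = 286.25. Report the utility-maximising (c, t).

c* = 14, t* = 13

MU_c = (t−5), MU_t = (c−5).
MRS = (t−5)/(c−5).
Tangency: set MRS = p_c/p_t = 10/11.25 = 8/9.
So (t − 5)/(c − 5) = 8/9, i.e. (t − 5) = (8/9)·(c − 5).
Rewrite the budget in excess-of-subsistence terms: 10·(c − 5) + 11.25·(t − 5) = 286.25 − 10·5 − 11.25·5 = 180.
Substituting, 20·(c − 5) = 180, so c − 5 = 9 and c* = 14.
Then t − 5 = (8/9)·9 = 8, so t* = 13.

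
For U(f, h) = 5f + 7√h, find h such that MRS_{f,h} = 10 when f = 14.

h = 49

MU_f = 5, MU_h = 7/(2√h).
MRS = 5 ÷ (7/(2√h)).
MRS depends only on h: (10/7)·√h = 10 ⇒ √h = 10/(10/7) = 7 ⇒ h = 49.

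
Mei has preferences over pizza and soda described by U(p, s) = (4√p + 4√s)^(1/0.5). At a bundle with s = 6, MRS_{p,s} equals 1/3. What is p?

For CES with ρ = 0.5, MRS = √(s/p).
Setting √(6/p) = 1/3 gives 6/p = 1/9 and p = 54.

p = 54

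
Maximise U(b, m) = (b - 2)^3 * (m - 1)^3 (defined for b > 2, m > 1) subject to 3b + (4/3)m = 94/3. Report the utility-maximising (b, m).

MU_b = 3·(b−2)^2·(m−1)^3, MU_m = 3·(b−2)^3·(m−1)^2.
MRS = (m−1)/(b−2).
Tangency: set MRS = p_b/p_m = 3/(4/3) = 2.25.
So (m − 1)/(b − 2) = 2.25, i.e. (m − 1) = 2.25·(b − 2).
Rewrite the budget in excess-of-subsistence terms: 3·(b − 2) + (4/3)·(m − 1) = 94/3 − 3·2 − (4/3)·1 = 24.
Substituting, 6·(b − 2) = 24, so b − 2 = 4 and b* = 6.
Then m − 1 = 2.25·4 = 9, so m* = 10.

b* = 6, m* = 10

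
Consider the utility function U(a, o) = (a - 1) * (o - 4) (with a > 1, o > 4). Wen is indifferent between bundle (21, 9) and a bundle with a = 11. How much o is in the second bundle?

o = 14

U(21, 9) = 100.
Set U(11, o) = 100 and solve.
With a = 11: (11 − 1) = 10, so (o − 4) = 100/10 = 10.
So o = 4 + 10 = 14.
Check: U(11, 14) = 100.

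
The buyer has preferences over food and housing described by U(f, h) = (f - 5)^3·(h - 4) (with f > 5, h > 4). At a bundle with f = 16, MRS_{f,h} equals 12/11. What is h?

h = 8

MU_f = 3·(f−5)^2·(h−4), MU_h = (f−5)^3.
MRS = (3/1)·(h−4)/(f−5).
Substitute f = 16: MRS = (h − 4)/(11/3). Setting this equal to 12/11 gives h − 4 = (12/11)·(11/3) = 4, so h = 8.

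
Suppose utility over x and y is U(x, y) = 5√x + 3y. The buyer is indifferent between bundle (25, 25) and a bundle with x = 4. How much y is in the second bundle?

U(25, 25) = 100.
Set U(4, y) = 100 and solve.
With x = 4: √4 = 2, so 3y = 100 − 5·2 = 90 and y = 30.
Check: U(4, 30) = 100.

y = 30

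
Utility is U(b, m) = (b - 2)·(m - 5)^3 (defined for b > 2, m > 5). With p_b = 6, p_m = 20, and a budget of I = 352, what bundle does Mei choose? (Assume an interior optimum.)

b* = 12, m* = 14

MU_b = (m−5)^3, MU_m = 3·(b−2)·(m−5)^2.
MRS = (1/3)·(m−5)/(b−2).
Tangency: set MRS = p_b/p_m = 6/20 = 0.3.
So (1/3)·(m − 5)/(b − 2) = 0.3, i.e. (m − 5) = 0.9·(b − 2).
Rewrite the budget in excess-of-subsistence terms: 6·(b − 2) + 20·(m − 5) = 352 − 6·2 − 20·5 = 240.
Substituting, 24·(b − 2) = 240, so b − 2 = 10 and b* = 12.
Then m − 5 = 0.9·10 = 9, so m* = 14.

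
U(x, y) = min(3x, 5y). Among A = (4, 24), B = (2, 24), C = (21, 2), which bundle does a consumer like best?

Bundle A

Evaluate utility at each bundle:
U(A) = 12.
U(B) = 6.
U(C) = 10.
Highest utility is A, so A ≻ C ≻ B.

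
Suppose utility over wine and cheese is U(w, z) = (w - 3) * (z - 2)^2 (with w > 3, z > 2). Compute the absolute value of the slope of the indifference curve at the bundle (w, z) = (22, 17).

MRS = 15/38

MU_w = (z−2)^2, MU_z = 2·(w−3)·(z−2).
MRS = (1/2)·(z−2)/(w−3).
At (22, 17): MRS = 15/38.
So at (22, 17) the consumer would give up 15/38 units of z for one more unit of w.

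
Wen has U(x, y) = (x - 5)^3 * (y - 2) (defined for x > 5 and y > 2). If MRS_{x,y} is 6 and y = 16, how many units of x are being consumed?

x = 12

MU_x = 3·(x−5)^2·(y−2), MU_y = (x−5)^3.
MRS = (3/1)·(y−2)/(x−5).
Substitute y = 16: MRS = 42/(x − 5). Setting this equal to 6 gives x − 5 = 42/6 = 7, so x = 12.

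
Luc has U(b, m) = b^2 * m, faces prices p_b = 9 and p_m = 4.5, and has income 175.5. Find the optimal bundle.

MU_b = 2·b·m and MU_m = b^2.
MRS = MU_b/MU_m = (2/1)·m/b.
Tangency: set MRS = p_b/p_m = 9/4.5 = 2.
So (2/1)·m/b = 2, i.e. m = b.
Substitute into the budget 9·b + 4.5·m = 175.5: 13.5·b = 175.5, so b* = 13.
Then m* = 13.

b* = 13, m* = 13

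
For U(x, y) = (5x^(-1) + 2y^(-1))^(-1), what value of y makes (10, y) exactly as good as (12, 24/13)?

U depends on (x, y) only through S = 5x^(-1) + 2y^(-1), so equal utility means equal S. At (12, 24/13): S = 1.5.
With x = 10: 5·10^(-1) = 0.5, so 2y^(-1) = 1.5 − 0.5 = 1, i.e. y^(-1) = 0.5.
Hence y = 1/0.5 = 2.
Check: U(10, 2) = 0.6667.

y = 2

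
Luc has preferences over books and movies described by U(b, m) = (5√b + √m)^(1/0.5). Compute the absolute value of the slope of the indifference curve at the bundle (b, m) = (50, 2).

MRS = 1

For CES with ρ = 0.5, MRS = (5/1)·√(m/b).
At (50, 2): MRS = 1.
So at (50, 2) the consumer would give up 1 units of m for one more unit of b.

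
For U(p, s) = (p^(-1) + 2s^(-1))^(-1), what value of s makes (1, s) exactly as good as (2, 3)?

U depends on (p, s) only through S = p^(-1) + 2s^(-1), so equal utility means equal S. At (2, 3): S = 7/6.
With p = 1: 1^(-1) = 1, so 2s^(-1) = 7/6 − 1 = 1/6, i.e. s^(-1) = 1/12.
Hence s = 1/(1/12) = 12.
Check: U(1, 12) = 0.8571.

s = 12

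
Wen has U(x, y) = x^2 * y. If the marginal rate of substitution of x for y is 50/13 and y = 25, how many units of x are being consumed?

MU_x = 2·x·y and MU_y = x^2.
MRS = MU_x/MU_y = (2/1)·y/x.
Substitute y = 25: MRS = 50/x. Setting 50/x = 50/13 gives x = 50/(50/13) = 13.

x = 13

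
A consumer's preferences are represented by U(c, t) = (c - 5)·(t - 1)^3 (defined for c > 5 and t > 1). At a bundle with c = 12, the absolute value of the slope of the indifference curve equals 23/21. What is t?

t = 24

MU_c = (t−1)^3, MU_t = 3·(c−5)·(t−1)^2.
MRS = (1/3)·(t−1)/(c−5).
Substitute c = 12: MRS = (t − 1)/21. Setting this equal to 23/21 gives t − 1 = (23/21)·21 = 23, so t = 24.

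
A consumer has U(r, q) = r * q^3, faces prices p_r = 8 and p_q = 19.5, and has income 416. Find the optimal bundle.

r* = 13, q* = 16

MU_r = q^3 and MU_q = 3·r·q^2.
MRS = MU_r/MU_q = (1/3)·q/r.
Tangency: set MRS = p_r/p_q = 8/19.5 = 16/39.
So (1/3)·q/r = 16/39, i.e. q = (16/13)·r.
Substitute into the budget 8·r + 19.5·q = 416: 32·r = 416, so r* = 13.
Then q* = (16/13)·13 = 16.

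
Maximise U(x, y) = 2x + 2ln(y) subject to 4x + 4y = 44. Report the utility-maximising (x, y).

x* = 10, y* = 1

MU_x = 2, MU_y = 2/y.
MRS = 2 ÷ (2/y).
Tangency: set MRS = p_x/p_y = 4/4 = 1.
MRS depends only on y: y = 1 ⇒ y* = 1.
From the budget, 4·x = 44 − 4·1 = 40, so x* = 10.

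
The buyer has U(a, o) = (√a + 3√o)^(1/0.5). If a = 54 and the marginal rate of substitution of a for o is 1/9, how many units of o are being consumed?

For CES with ρ = 0.5, MRS = (1/3)·√(o/a).
Setting (1/3)·√(o/54) = 1/9 gives √(o/54) = 1/3, so o/54 = 1/9 and o = 6.

o = 6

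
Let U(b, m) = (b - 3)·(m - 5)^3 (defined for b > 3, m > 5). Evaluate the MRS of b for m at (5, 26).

MRS = 3.5

MU_b = (m−5)^3, MU_m = 3·(b−3)·(m−5)^2.
MRS = (1/3)·(m−5)/(b−3).
At (5, 26): MRS = 3.5.
So at (5, 26) the consumer would give up 3.5 units of m for one more unit of b.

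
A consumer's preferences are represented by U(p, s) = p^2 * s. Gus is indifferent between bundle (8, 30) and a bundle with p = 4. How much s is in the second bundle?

s = 120

U(8, 30) = 1920.
Set U(4, s) = 1920 and solve.
With p = 4: 4^2 = 16, so s = 1920/16 = 120.
Check: U(4, 120) = 1920.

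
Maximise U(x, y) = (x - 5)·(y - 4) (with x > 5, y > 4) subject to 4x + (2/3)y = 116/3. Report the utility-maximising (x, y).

x* = 7, y* = 16

MU_x = (y−4), MU_y = (x−5).
MRS = (y−4)/(x−5).
Tangency: set MRS = p_x/p_y = 4/(2/3) = 6.
So (y − 4)/(x − 5) = 6, i.e. (y − 4) = 6·(x − 5).
Rewrite the budget in excess-of-subsistence terms: 4·(x − 5) + (2/3)·(y − 4) = 116/3 − 4·5 − (2/3)·4 = 16.
Substituting, 8·(x − 5) = 16, so x − 5 = 2 and x* = 7.
Then y − 4 = 6·2 = 12, so y* = 16.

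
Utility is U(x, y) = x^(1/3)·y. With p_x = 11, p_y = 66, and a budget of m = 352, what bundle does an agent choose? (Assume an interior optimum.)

MU_x = 1/3·x^(-2/3)·y and MU_y = x^(1/3).
MRS = MU_x/MU_y = (1/3)·y/x.
Tangency: set MRS = p_x/p_y = 11/66 = 1/6.
So (1/3)·y/x = 1/6, i.e. y = 0.5·x.
Substitute into the budget 11·x + 66·y = 352: 44·x = 352, so x* = 8.
Then y* = 0.5·8 = 4.

x* = 8, y* = 4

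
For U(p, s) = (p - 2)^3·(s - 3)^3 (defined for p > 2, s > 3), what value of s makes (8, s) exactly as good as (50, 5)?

U(50, 5) = 884736.
Set U(8, s) = 884736 and solve.
With p = 8: (8 − 2)^3 = 216, so (s − 3)^3 = 884736/216 = 4096.
Taking the cube root (with s > 3): s − 3 = 16, so s = 19.
Check: U(8, 19) = 884736.

s = 19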